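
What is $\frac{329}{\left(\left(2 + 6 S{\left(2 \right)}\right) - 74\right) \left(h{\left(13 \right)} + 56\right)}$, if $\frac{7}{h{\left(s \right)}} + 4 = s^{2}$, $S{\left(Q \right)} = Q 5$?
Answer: $- \frac{2585}{5284} \approx -0.48921$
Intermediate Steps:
$S{\left(Q \right)} = 5 Q$
$h{\left(s \right)} = \frac{7}{-4 + s^{2}}$
$\frac{329}{\left(\left(2 + 6 S{\left(2 \right)}\right) - 74\right) \left(h{\left(13 \right)} + 56\right)} = \frac{329}{\left(\left(2 + 6 \cdot 5 \cdot 2\right) - 74\right) \left(\frac{7}{-4 + 13^{2}} + 56\right)} = \frac{329}{\left(\left(2 + 6 \cdot 10\right) - 74\right) \left(\frac{7}{-4 + 169} + 56\right)} = \frac{329}{\left(\left(2 + 60\right) - 74\right) \left(\frac{7}{165} + 56\right)} = \frac{329}{\left(62 - 74\right) \left(7 \cdot \frac{1}{165} + 56\right)} = \frac{329}{\left(-12\right) \left(\frac{7}{165} + 56\right)} = \frac{329}{\left(-12\right) \frac{9247}{165}} = \frac{329}{- \frac{36988}{55}} = 329 \left(- \frac{55}{36988}\right) = - \frac{2585}{5284}$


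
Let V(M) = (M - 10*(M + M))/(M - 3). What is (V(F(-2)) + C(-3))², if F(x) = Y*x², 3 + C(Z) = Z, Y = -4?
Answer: 484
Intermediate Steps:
C(Z) = -3 + Z
F(x) = -4*x²
V(M) = -19*M/(-3 + M) (V(M) = (M - 20*M)/(-3 + M) = (-19*M)/(-3 + M) = -19*M/(-3 + M))
(V(F(-2)) + C(-3))² = (-19*(-4*(-2)²)/(-3 - 4*(-2)²) + (-3 - 3))² = (-19*(-4*4)/(-3 - 4*4) - 6)² = (-19*(-16)/(-3 - 16) - 6)² = (-19*(-16)/(-19) - 6)² = (-19*(-16)*(-1/19) - 6)² = (-16 - 6)² = (-22)² = 484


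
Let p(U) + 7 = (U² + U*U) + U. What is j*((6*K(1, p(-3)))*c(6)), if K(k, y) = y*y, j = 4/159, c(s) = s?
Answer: 3072/53 ≈ 57.962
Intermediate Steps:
p(U) = -7 + U + 2*U² (p(U) = -7 + ((U² + U*U) + U) = -7 + ((U² + U²) + U) = -7 + (2*U² + U) = -7 + (U + 2*U²) = -7 + U + 2*U²)
j = 4/159 (j = 4*(1/159) = 4/159 ≈ 0.025157)
K(k, y) = y²
j*((6*K(1, p(-3)))*c(6)) = 4*((6*(-7 - 3 + 2*(-3)²)²)*6)/159 = 4*((6*(-7 - 3 + 2*9)²)*6)/159 = 4*((6*(-7 - 3 + 18)²)*6)/159 = 4*((6*8²)*6)/159 = 4*((6*64)*6)/159 = 4*(384*6)/159 = (4/159)*2304 = 3072/53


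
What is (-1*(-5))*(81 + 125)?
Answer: 1030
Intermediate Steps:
(-1*(-5))*(81 + 125) = 5*206 = 1030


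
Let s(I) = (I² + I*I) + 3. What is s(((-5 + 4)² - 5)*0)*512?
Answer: 1536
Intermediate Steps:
s(I) = 3 + 2*I² (s(I) = (I² + I²) + 3 = 2*I² + 3 = 3 + 2*I²)
s(((-5 + 4)² - 5)*0)*512 = (3 + 2*(((-5 + 4)² - 5)*0)²)*512 = (3 + 2*(((-1)² - 5)*0)²)*512 = (3 + 2*((1 - 5)*0)²)*512 = (3 + 2*(-4*0)²)*512 = (3 + 2*0²)*512 = (3 + 2*0)*512 = (3 + 0)*512 = 3*512 = 1536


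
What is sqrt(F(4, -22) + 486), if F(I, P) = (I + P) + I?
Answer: 2*sqrt(118) ≈ 21.726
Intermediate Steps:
F(I, P) = P + 2*I
sqrt(F(4, -22) + 486) = sqrt((-22 + 2*4) + 486) = sqrt((-22 + 8) + 486) = sqrt(-14 + 486) = sqrt(472) = 2*sqrt(118)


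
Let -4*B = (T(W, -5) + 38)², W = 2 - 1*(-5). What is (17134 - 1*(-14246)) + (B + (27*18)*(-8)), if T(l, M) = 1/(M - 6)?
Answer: 13132239/484 ≈ 27133.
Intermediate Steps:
W = 7 (W = 2 + 5 = 7)
T(l, M) = 1/(-6 + M)
B = -173889/484 (B = -(1/(-6 - 5) + 38)²/4 = -(1/(-11) + 38)²/4 = -(-1/11 + 38)²/4 = -(417/11)²/4 = -¼*173889/121 = -173889/484 ≈ -359.27)
(17134 - 1*(-14246)) + (B + (27*18)*(-8)) = (17134 - 1*(-14246)) + (-173889/484 + (27*18)*(-8)) = (17134 + 14246) + (-173889/484 + 486*(-8)) = 31380 + (-173889/484 - 3888) = 31380 - 2055681/484 = 13132239/484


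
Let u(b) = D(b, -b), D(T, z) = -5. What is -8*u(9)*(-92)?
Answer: -3680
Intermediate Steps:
u(b) = -5
-8*u(9)*(-92) = -8*(-5)*(-92) = 40*(-92) = -3680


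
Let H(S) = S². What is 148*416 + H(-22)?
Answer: 62052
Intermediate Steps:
148*416 + H(-22) = 148*416 + (-22)² = 61568 + 484 = 62052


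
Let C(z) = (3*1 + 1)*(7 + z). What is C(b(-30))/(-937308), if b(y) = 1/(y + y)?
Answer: -419/14059620 ≈ -2.9802e-5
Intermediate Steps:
b(y) = 1/(2*y)
C(z) = 28 + 4*z (C(z) = (3 + 1)*(7 + z) = 4*(7 + z) = 28 + 4*z)
C(b(-30))/(-937308) = (28 + 4*((½)/(-30)))/(-937308) = (28 + 4*((½)*(-1/30)))*(-1/937308) = (28 + 4*(-1/60))*(-1/937308) = (28 - 1/15)*(-1/937308) = (419/15)*(-1/937308) = -419/14059620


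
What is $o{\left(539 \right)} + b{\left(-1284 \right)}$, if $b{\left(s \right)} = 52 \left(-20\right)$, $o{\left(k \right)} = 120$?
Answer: $-920$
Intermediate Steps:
$b{\left(s \right)} = -1040$
$o{\left(539 \right)} + b{\left(-1284 \right)} = 120 - 1040 = -920$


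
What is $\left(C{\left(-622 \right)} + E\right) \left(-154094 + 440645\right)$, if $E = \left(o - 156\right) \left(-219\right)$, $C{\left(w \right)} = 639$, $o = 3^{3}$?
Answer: $8278458390$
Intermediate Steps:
$o = 27$
$E = 28251$ ($E = \left(27 - 156\right) \left(-219\right) = \left(-129\right) \left(-219\right) = 28251$)
$\left(C{\left(-622 \right)} + E\right) \left(-154094 + 440645\right) = \left(639 + 28251\right) \left(-154094 + 440645\right) = 28890 \cdot 286551 = 8278458390$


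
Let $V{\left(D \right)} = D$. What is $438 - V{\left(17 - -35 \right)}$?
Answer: $386$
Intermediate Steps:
$438 - V{\left(17 - -35 \right)} = 438 - \left(17 - -35\right) = 438 - \left(17 + 35\right) = 438 - 52 = 386$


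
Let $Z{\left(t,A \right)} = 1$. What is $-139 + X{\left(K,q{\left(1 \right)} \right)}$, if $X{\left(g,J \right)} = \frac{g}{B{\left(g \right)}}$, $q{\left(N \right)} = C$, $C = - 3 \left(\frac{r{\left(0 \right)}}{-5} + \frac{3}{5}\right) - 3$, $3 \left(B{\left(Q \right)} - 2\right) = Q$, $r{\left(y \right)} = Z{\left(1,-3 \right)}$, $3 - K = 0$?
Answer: $-138$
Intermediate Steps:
$K = 3$ ($K = 3 - 0 = 3 + 0 = 3$)
$r{\left(y \right)} = 1$
$B{\left(Q \right)} = 2 + \frac{Q}{3}$
$C = - \frac{21}{5}$ ($C = - 3 \left(1 \frac{1}{-5} + \frac{3}{5}\right) - 3 = - 3 \left(1 \left(- \frac{1}{5}\right) + 3 \cdot \frac{1}{5}\right) - 3 = - 3 \left(- \frac{1}{5} + \frac{3}{5}\right) - 3 = \left(-3\right) \frac{2}{5} - 3 = - \frac{6}{5} - 3 = - \frac{21}{5} \approx -4.2$)
$q{\left(N \right)} = - \frac{21}{5}$
$X{\left(g,J \right)} = \frac{g}{2 + \frac{g}{3}}$
$-139 + X{\left(K,q{\left(1 \right)} \right)} = -139 + 3 \cdot 3 \frac{1}{6 + 3} = -139 + 3 \cdot 3 \cdot \frac{1}{9} = -139 + 1 = -138$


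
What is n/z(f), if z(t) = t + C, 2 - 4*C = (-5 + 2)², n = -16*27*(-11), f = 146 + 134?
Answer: 6336/371 ≈ 17.078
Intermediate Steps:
f = 280
n = 4752 (n = -432*(-11) = 4752)
C = -7/4 (C = ½ - (-5 + 2)²/4 = ½ - ¼*(-3)² = ½ - ¼*9 = ½ - 9/4 = -7/4 ≈ -1.7500)
z(t) = -7/4 + t (z(t) = t - 7/4 = -7/4 + t)
n/z(f) = 4752/(-7/4 + 280) = 4752/(1113/4) = 4752*(4/1113) = 6336/371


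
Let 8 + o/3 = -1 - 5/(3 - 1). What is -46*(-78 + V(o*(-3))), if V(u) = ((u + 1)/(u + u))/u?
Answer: 6684026/1863 ≈ 3587.8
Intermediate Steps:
o = -69/2 (o = -24 + 3*(-1 - 5/(3 - 1)) = -24 + 3*(-1 - 5/2) = -24 + 3*(-7/2) = -24 - 21/2 = -69/2 ≈ -34.500)
V(u) = (1 + u)/(2*u²) (V(u) = ((1 + u)/((2*u)))/u = ((1 + u)*(1/(2*u)))/u = ((1 + u)/(2*u))/u = (1 + u)/(2*u²))
-46*(-78 + V(o*(-3))) = -46*(-78 + (1 - 69/2*(-3))/(2*(-69/2*(-3))²)) = -46*(-78 + (1 + 207/2)/(2*(207/2)²)) = -46*(-78 + (½)*(4/42849)*(209/2)) = -46*(-78 + 209/42849) = -46*(-3342013/42849) = 6684026/1863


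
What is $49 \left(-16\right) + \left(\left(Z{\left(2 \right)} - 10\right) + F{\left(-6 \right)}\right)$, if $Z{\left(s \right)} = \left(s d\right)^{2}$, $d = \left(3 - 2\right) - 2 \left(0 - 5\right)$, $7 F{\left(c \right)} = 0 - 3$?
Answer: $- \frac{2173}{7} \approx -310.43$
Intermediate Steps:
$F{\left(c \right)} = - \frac{3}{7}$ ($F{\left(c \right)} = \frac{0 - 3}{7} = \frac{1}{7} \left(-3\right) = - \frac{3}{7}$)
$d = 11$ ($d = 1 - -10 = 1 + 10 = 11$)
$Z{\left(s \right)} = 121 s^{2}$ ($Z{\left(s \right)} = \left(s 11\right)^{2} = \left(11 s\right)^{2} = 121 s^{2}$)
$49 \left(-16\right) + \left(\left(Z{\left(2 \right)} - 10\right) + F{\left(-6 \right)}\right) = 49 \left(-16\right) - \left(\frac{73}{7} - 484\right) = -784 + \left(\left(121 \cdot 4 - 10\right) - \frac{3}{7}\right) = -784 + \left(\left(484 - 10\right) - \frac{3}{7}\right) = -784 + \left(474 - \frac{3}{7}\right) = -784 + \frac{3315}{7} = - \frac{2173}{7}$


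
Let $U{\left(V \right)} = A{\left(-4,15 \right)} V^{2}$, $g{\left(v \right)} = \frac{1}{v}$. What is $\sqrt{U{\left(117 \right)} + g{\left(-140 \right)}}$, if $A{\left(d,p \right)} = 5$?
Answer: $\frac{\sqrt{335380465}}{70} \approx 261.62$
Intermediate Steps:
$U{\left(V \right)} = 5 V^{2}$
$\sqrt{U{\left(117 \right)} + g{\left(-140 \right)}} = \sqrt{5 \cdot 117^{2} + \frac{1}{-140}} = \sqrt{5 \cdot 13689 - \frac{1}{140}} = \sqrt{68445 - \frac{1}{140}} = \sqrt{\frac{9582299}{140}} = \frac{\sqrt{335380465}}{70}$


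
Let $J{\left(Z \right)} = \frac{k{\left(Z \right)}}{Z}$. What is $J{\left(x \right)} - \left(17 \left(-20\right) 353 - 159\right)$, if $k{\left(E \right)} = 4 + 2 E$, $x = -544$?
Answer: $\frac{16344615}{136} \approx 1.2018 \cdot 10^{5}$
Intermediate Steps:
$J{\left(Z \right)} = \frac{4 + 2 Z}{Z}$
$J{\left(x \right)} - \left(17 \left(-20\right) 353 - 159\right) = \left(2 + \frac{4}{-544}\right) - \left(17 \left(-20\right) 353 - 159\right) = \left(2 + 4 \left(- \frac{1}{544}\right)\right) - \left(\left(-340\right) 353 - 159\right) = \left(2 - \frac{1}{136}\right) - \left(-120020 - 159\right) = \frac{271}{136} - -120179 = \frac{271}{136} + 120179 = \frac{16344615}{136}$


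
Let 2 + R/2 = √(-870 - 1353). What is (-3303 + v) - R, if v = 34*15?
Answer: -2789 - 6*I*√247 ≈ -2789.0 - 94.297*I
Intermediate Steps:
R = -4 + 6*I*√247 (R = -4 + 2*√(-870 - 1353) = -4 + 2*√(-2223) = -4 + 2*(3*I*√247) = -4 + 6*I*√247 ≈ -4.0 + 94.297*I)
v = 510
(-3303 + v) - R = (-3303 + 510) - (-4 + 6*I*√247) = -2793 + (4 - 6*I*√247) = -2789 - 6*I*√247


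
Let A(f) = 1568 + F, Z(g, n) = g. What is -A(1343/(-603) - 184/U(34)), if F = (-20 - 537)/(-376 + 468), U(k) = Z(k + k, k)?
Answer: -143699/92 ≈ -1561.9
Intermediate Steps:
U(k) = 2*k (U(k) = k + k = 2*k)
F = -557/92 ≈ -6.0544
A(f) = 143699/92 (A(f) = 1568 - 557/92 = 143699/92)
-A(1343/(-603) - 184/U(34)) = -1*143699/92 = -143699/92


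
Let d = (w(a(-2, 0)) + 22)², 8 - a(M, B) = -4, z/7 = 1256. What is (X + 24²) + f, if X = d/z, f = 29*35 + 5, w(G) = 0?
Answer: 3508129/2198 ≈ 1596.1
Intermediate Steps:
z = 8792 (z = 7*1256 = 8792)
a(M, B) = 12 (a(M, B) = 8 - 1*(-4) = 8 + 4 = 12)
d = 484 (d = (0 + 22)² = 22² = 484)
f = 1020 (f = 1015 + 5 = 1020)
X = 121/2198 (X = 484/8792 = 484*(1/8792) = 121/2198 ≈ 0.055050)
(X + 24²) + f = (121/2198 + 24²) + 1020 = (121/2198 + 576) + 1020 = 1266169/2198 + 1020 = 3508129/2198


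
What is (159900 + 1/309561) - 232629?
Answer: -22514061968/309561 ≈ -72729.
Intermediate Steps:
(159900 + 1/309561) - 232629 = 49498803901/309561 - 232629 = -22514061968/309561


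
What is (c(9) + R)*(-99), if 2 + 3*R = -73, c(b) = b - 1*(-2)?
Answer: 1386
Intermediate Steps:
c(b) = 2 + b (c(b) = b + 2 = 2 + b)
R = -25 (R = -2/3 + (1/3)*(-73) = -2/3 - 73/3 = -25)
(c(9) + R)*(-99) = ((2 + 9) - 25)*(-99) = (11 - 25)*(-99) = -14*(-99) = 1386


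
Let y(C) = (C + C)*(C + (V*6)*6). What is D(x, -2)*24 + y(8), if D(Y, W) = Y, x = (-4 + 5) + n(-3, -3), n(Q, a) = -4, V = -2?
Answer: -1096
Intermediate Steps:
x = -3 (x = (-4 + 5) - 4 = 1 - 4 = -3)
y(C) = 2*C*(-72 + C) (y(C) = (C + C)*(C - 2*6*6) = (2*C)*(C - 12*6) = (2*C)*(C - 72) = (2*C)*(-72 + C) = 2*C*(-72 + C))
D(x, -2)*24 + y(8) = -3*24 + 2*8*(-72 + 8) = -72 + 2*8*(-64) = -72 - 1024 = -1096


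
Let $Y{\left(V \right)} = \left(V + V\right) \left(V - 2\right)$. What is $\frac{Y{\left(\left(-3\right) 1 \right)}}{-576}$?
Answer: $- \frac{5}{96} \approx -0.052083$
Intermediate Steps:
$Y{\left(V \right)} = 2 V \left(-2 + V\right)$
$\frac{Y{\left(\left(-3\right) 1 \right)}}{-576} = \frac{2 \left(\left(-3\right) 1\right) \left(-2 - 3\right)}{-576} = 2 \left(-3\right) \left(-2 - 3\right) \left(- \frac{1}{576}\right) = 2 \left(-3\right) \left(-5\right) \left(- \frac{1}{576}\right) = 30 \left(- \frac{1}{576}\right) = - \frac{5}{96}$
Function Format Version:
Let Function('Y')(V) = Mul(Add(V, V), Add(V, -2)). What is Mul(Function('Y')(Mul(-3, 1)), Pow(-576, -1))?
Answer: Rational(-5, 96) ≈ -0.052083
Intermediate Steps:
Function('Y')(V) = Mul(2, V, Add(-2, V)) (Function('Y')(V) = Mul(Mul(2, V), Add(-2, V)) = Mul(2, V, Add(-2, V)))
Mul(Function('Y')(Mul(-3, 1)), Pow(-576, -1)) = Mul(Mul(2, Mul(-3, 1), Add(-2, Mul(-3, 1))), Pow(-576, -1)) = Mul(Mul(2, -3, Add(-2, -3)), Rational(-1, 576)) = Mul(Mul(2, -3, -5), Rational(-1, 576)) = Mul(30, Rational(-1, 576)) = Rational(-5, 96)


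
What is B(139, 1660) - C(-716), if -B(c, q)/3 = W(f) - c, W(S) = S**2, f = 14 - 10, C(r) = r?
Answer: 1085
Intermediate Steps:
f = 4
B(c, q) = -48 + 3*c (B(c, q) = -3*(4**2 - c) = -3*(16 - c) = -48 + 3*c)
B(139, 1660) - C(-716) = (-48 + 3*139) - 1*(-716) = (-48 + 417) + 716 = 369 + 716 = 1085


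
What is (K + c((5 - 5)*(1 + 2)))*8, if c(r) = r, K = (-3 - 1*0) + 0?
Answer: -24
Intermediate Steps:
K = -3 (K = (-3 + 0) + 0 = -3 + 0 = -3)
(K + c((5 - 5)*(1 + 2)))*8 = (-3 + (5 - 5)*(1 + 2))*8 = (-3 + 0*3)*8 = (-3 + 0)*8 = -3*8 = -24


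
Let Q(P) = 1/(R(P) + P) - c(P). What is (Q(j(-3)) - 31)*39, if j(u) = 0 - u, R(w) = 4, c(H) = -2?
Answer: -7878/7 ≈ -1125.4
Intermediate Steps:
j(u) = -u
Q(P) = 2 + 1/(4 + P) (Q(P) = 1/(4 + P) - 1*(-2) = 1/(4 + P) + 2 = 2 + 1/(4 + P))
(Q(j(-3)) - 31)*39 = ((9 + 2*(-1*(-3)))/(4 - 1*(-3)) - 31)*39 = ((9 + 2*3)/(4 + 3) - 31)*39 = ((9 + 6)/7 - 31)*39 = ((1/7)*15 - 31)*39 = (15/7 - 31)*39 = -202/7*39 = -7878/7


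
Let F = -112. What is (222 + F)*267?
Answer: 29370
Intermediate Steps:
(222 + F)*267 = (222 - 112)*267 = 110*267 = 29370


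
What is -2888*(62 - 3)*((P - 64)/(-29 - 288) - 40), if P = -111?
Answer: 2130751960/317 ≈ 6.7216e+6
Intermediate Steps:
-2888*(62 - 3)*((P - 64)/(-29 - 288) - 40) = -2888*(62 - 3)*((-111 - 64)/(-29 - 288) - 40) = -170392*(-175/(-317) - 40) = -170392*(-175*(-1/317) - 40) = -170392*(175/317 - 40) = -170392*(-12505)/317 = -2888*(-737795/317) = 2130751960/317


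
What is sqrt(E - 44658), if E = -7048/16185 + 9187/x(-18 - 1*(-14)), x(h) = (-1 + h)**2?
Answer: I*sqrt(11602202913327)/16185 ≈ 210.45*I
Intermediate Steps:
E = 29703079/80925 (E = -7048/16185 + 9187/((-1 + (-18 - 1*(-14)))**2) = -7048*1/16185 + 9187/((-1 + (-18 + 14))**2) = -7048/16185 + 9187/((-1 - 4)**2) = -7048/16185 + 9187/((-5)**2) = -7048/16185 + 9187/25 = 29703079/80925 ≈ 367.04)
sqrt(E - 44658) = sqrt(29703079/80925 - 44658) = sqrt(-3584245571/80925) = I*sqrt(11602202913327)/16185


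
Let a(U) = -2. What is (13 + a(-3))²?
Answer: 121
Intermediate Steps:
(13 + a(-3))² = (13 - 2)² = 11² = 121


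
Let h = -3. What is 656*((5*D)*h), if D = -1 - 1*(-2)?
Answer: -9840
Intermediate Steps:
D = 1 (D = -1 + 2 = 1)
656*((5*D)*h) = 656*((5*1)*(-3)) = 656*(5*(-3)) = 656*(-15) = -9840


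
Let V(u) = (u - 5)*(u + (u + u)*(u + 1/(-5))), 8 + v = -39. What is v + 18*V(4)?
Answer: -3331/5 ≈ -666.20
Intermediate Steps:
v = -47 (v = -8 - 39 = -47)
V(u) = (-5 + u)*(u + 2*u*(-1/5 + u)) (V(u) = (-5 + u)*(u + (2*u)*(u - 1/5)) = (-5 + u)*(u + (2*u)*(-1/5 + u)) = (-5 + u)*(u + 2*u*(-1/5 + u)))
v + 18*V(4) = -47 + 18*((1/5)*4*(-15 - 47*4 + 10*4**2)) = -47 + 18*((1/5)*4*(-15 - 188 + 10*16)) = -47 + 18*((1/5)*4*(-15 - 188 + 160)) = -47 + 18*((1/5)*4*(-43)) = -47 + 18*(-172/5) = -47 - 3096/5 = -3331/5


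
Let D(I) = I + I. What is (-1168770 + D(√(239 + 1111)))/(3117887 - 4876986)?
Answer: 1168770/1759099 - 30*√6/1759099 ≈ 0.66437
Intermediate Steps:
D(I) = 2*I
(-1168770 + D(√(239 + 1111)))/(3117887 - 4876986) = (-1168770 + 2*√(239 + 1111))/(3117887 - 4876986) = (-1168770 + 2*√1350)/(-1759099) = (-1168770 + 2*(15*√6))*(-1/1759099) = (-1168770 + 30*√6)*(-1/1759099) = 1168770/1759099 - 30*√6/1759099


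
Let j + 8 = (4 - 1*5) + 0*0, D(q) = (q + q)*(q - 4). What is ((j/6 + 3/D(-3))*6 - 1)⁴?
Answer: 20151121/2401 ≈ 8392.8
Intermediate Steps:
D(q) = 2*q*(-4 + q) (D(q) = (2*q)*(-4 + q) = 2*q*(-4 + q))
j = -9 (j = -8 + ((4 - 1*5) + 0*0) = -8 + ((4 - 5) + 0) = -8 + (-1 + 0) = -8 - 1 = -9)
((j/6 + 3/D(-3))*6 - 1)⁴ = ((-9/6 + 3/((2*(-3)*(-4 - 3))))*6 - 1)⁴ = ((-9*⅙ + 3/((2*(-3)*(-7))))*6 - 1)⁴ = ((-3/2 + 3/42)*6 - 1)⁴ = ((-3/2 + 3*(1/42))*6 - 1)⁴ = ((-3/2 + 1/14)*6 - 1)⁴ = (-10/7*6 - 1)⁴ = (-60/7 - 1)⁴ = (-67/7)⁴ = 20151121/2401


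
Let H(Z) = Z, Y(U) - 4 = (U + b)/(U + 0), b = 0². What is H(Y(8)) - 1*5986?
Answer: -5981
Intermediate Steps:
b = 0
Y(U) = 5 (Y(U) = 4 + (U + 0)/(U + 0) = 4 + U/U = 4 + 1 = 5)
H(Y(8)) - 1*5986 = 5 - 1*5986 = 5 - 5986 = -5981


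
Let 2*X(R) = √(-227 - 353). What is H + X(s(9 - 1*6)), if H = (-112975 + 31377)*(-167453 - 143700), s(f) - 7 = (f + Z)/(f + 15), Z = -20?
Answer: 25389462494 + I*√145 ≈ 2.5389e+10 + 12.042*I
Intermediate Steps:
s(f) = 7 + (-20 + f)/(15 + f) (s(f) = 7 + (f - 20)/(f + 15) = 7 + (-20 + f)/(15 + f))
H = 25389462494 (H = -81598*(-311153) = 25389462494)
X(R) = I*√145 (X(R) = √(-227 - 353)/2 = √(-580)/2 = (2*I*√145)/2 = I*√145)
H + X(s(9 - 1*6)) = 25389462494 + I*√145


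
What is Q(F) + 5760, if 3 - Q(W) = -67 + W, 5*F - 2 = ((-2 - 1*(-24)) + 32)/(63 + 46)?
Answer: 3177078/545 ≈ 5829.5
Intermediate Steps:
F = 272/545 (F = ⅖ + (((-2 - 1*(-24)) + 32)/(63 + 46))/5 = ⅖ + (((-2 + 24) + 32)/109)/5 = ⅖ + ((22 + 32)*(1/109))/5 = ⅖ + (54*(1/109))/5 = ⅖ + (⅕)*(54/109) = ⅖ + 54/545 = 272/545 ≈ 0.49908)
Q(W) = 70 - W (Q(W) = 3 - (-67 + W) = 3 + (67 - W) = 70 - W)
Q(F) + 5760 = (70 - 1*272/545) + 5760 = (70 - 272/545) + 5760 = 37878/545 + 5760 = 3177078/545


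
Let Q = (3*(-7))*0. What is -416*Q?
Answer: 0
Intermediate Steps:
Q = 0 (Q = -21*0 = 0)
-416*Q = -416*0 = 0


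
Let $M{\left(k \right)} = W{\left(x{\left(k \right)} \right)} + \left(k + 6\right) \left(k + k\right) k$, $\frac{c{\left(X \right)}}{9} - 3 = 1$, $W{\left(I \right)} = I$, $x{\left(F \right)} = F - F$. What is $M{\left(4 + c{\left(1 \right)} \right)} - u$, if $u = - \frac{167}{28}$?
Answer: $\frac{4121767}{28} \approx 1.4721 \cdot 10^{5}$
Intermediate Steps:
$x{\left(F \right)} = 0$
$c{\left(X \right)} = 36$ ($c{\left(X \right)} = 27 + 9 \cdot 1 = 27 + 9 = 36$)
$u = - \frac{167}{28}$ ($u = \left(-167\right) \frac{1}{28} = - \frac{167}{28} \approx -5.9643$)
$M{\left(k \right)} = 2 k^{2} \left(6 + k\right)$ ($M{\left(k \right)} = 0 + \left(k + 6\right) \left(k + k\right) k = 0 + \left(6 + k\right) 2 k k = 0 + 2 k \left(6 + k\right) k = 0 + 2 k^{2} \left(6 + k\right) = 2 k^{2} \left(6 + k\right)$)
$M{\left(4 + c{\left(1 \right)} \right)} - u = 2 \left(4 + 36\right)^{2} \left(6 + \left(4 + 36\right)\right) - - \frac{167}{28} = 2 \cdot 40^{2} \left(6 + 40\right) + \frac{167}{28} = 2 \cdot 1600 \cdot 46 + \frac{167}{28} = 147200 + \frac{167}{28} = \frac{4121767}{28}$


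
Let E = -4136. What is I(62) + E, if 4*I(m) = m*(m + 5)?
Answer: -6195/2 ≈ -3097.5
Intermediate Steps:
I(m) = m*(5 + m)/4 (I(m) = (m*(m + 5))/4 = (m*(5 + m))/4 = m*(5 + m)/4)
I(62) + E = (¼)*62*(5 + 62) - 4136 = (¼)*62*67 - 4136 = 2077/2 - 4136 = -6195/2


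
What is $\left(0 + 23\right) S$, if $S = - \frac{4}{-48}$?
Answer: $\frac{23}{12} \approx 1.9167$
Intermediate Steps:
$S = \frac{1}{12}$ ($S = \left(-4\right) \left(- \frac{1}{48}\right) = \frac{1}{12} \approx 0.083333$)
$\left(0 + 23\right) S = \left(0 + 23\right) \frac{1}{12} = 23 \cdot \frac{1}{12} = \frac{23}{12}$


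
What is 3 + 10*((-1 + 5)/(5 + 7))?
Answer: 19/3 ≈ 6.3333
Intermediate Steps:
3 + 10*((-1 + 5)/(5 + 7)) = 3 + 10*(4/12) = 3 + 10*(4*(1/12)) = 3 + 10*(⅓) = 3 + 10/3 = 19/3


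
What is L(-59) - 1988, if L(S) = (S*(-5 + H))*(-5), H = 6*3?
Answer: 1847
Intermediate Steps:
H = 18
L(S) = -65*S (L(S) = (S*(-5 + 18))*(-5) = (S*13)*(-5) = (13*S)*(-5) = -65*S)
L(-59) - 1988 = -65*(-59) - 1988 = 3835 - 1988 = 1847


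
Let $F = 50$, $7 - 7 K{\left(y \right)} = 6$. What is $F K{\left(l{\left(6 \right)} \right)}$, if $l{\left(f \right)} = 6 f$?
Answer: $\frac{50}{7} \approx 7.1429$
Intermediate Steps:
$K{\left(y \right)} = \frac{1}{7}$ ($K{\left(y \right)} = 1 - \frac{6}{7} = \frac{1}{7}$)
$F K{\left(l{\left(6 \right)} \right)} = 50 \cdot \frac{1}{7} = \frac{50}{7}$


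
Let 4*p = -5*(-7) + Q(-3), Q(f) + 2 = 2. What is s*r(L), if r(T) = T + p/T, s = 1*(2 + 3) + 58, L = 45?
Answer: 11389/4 ≈ 2847.3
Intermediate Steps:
Q(f) = 0 (Q(f) = -2 + 2 = 0)
p = 35/4 (p = (-5*(-7) + 0)/4 = (35 + 0)/4 = (1/4)*35 = 35/4 ≈ 8.7500)
s = 63 (s = 1*5 + 58 = 5 + 58 = 63)
r(T) = T + 35/(4*T)
s*r(L) = 63*(45 + (35/4)/45) = 63*(45 + (35/4)*(1/45)) = 63*(45 + 7/36) = 63*(1627/36) = 11389/4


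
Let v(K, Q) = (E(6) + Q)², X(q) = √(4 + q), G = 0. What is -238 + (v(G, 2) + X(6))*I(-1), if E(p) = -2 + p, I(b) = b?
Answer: -274 - √10 ≈ -277.16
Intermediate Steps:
v(K, Q) = (4 + Q)² (v(K, Q) = ((-2 + 6) + Q)² = (4 + Q)²)
-238 + (v(G, 2) + X(6))*I(-1) = -238 + ((4 + 2)² + √(4 + 6))*(-1) = -238 + (6² + √10)*(-1) = -238 + (36 + √10)*(-1) = -238 + (-36 - √10) = -274 - √10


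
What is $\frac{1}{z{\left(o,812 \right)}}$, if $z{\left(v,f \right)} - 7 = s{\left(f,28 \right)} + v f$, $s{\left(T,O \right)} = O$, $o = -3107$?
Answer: $- \frac{1}{2522849} \approx -3.9638 \cdot 10^{-7}$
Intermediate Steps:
$z{\left(v,f \right)} = 35 + f v$ ($z{\left(v,f \right)} = 7 + \left(28 + v f\right) = 7 + \left(28 + f v\right) = 35 + f v$)
$\frac{1}{z{\left(o,812 \right)}} = \frac{1}{35 + 812 \left(-3107\right)} = \frac{1}{35 - 2522884} = \frac{1}{-2522849} = - \frac{1}{2522849}$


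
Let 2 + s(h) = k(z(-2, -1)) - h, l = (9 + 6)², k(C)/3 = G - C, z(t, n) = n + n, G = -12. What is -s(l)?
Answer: 257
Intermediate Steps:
z(t, n) = 2*n
k(C) = -36 - 3*C (k(C) = 3*(-12 - C) = -36 - 3*C)
l = 225 (l = 15² = 225)
s(h) = -32 - h (s(h) = -2 + ((-36 - 6*(-1)) - h) = -2 + ((-36 - 3*(-2)) - h) = -2 + ((-36 + 6) - h) = -2 + (-30 - h) = -32 - h)
-s(l) = -(-32 - 1*225) = -(-32 - 225) = -1*(-257) = 257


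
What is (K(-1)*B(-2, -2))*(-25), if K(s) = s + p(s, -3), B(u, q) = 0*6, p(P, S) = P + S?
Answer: 0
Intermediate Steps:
B(u, q) = 0
K(s) = -3 + 2*s (K(s) = s + (s - 3) = s + (-3 + s) = -3 + 2*s)
(K(-1)*B(-2, -2))*(-25) = ((-3 + 2*(-1))*0)*(-25) = ((-3 - 2)*0)*(-25) = -5*0*(-25) = 0*(-25) = 0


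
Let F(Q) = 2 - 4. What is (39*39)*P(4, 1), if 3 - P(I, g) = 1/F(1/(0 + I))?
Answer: 10647/2 ≈ 5323.5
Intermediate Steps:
F(Q) = -2
P(I, g) = 7/2 (P(I, g) = 3 - 1/(-2) = 3 - 1*(-1/2) = 3 + 1/2 = 7/2)
(39*39)*P(4, 1) = (39*39)*(7/2) = 1521*(7/2) = 10647/2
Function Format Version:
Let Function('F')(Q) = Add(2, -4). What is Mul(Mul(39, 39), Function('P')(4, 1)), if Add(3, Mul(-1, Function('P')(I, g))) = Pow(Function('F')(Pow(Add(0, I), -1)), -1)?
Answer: Rational(10647, 2) ≈ 5323.5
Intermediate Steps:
Function('F')(Q) = -2
Function('P')(I, g) = Rational(7, 2) (Function('P')(I, g) = Add(3, Mul(-1, Pow(-2, -1))) = Add(3, Mul(-1, Rational(-1, 2))) = Add(3, Rational(1, 2)) = Rational(7, 2))
Mul(Mul(39, 39), Function('P')(4, 1)) = Mul(Mul(39, 39), Rational(7, 2)) = Mul(1521, Rational(7, 2)) = Rational(10647, 2)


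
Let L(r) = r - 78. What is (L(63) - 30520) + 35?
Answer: -30500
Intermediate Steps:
L(r) = -78 + r
(L(63) - 30520) + 35 = ((-78 + 63) - 30520) + 35 = (-15 - 30520) + 35 = -30535 + 35 = -30500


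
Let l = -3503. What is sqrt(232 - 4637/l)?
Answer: sqrt(2863117499)/3503 ≈ 15.275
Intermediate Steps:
sqrt(232 - 4637/l) = sqrt(232 - 4637/(-3503)) = sqrt(232 - 4637*(-1/3503)) = sqrt(232 + 4637/3503) = sqrt(817333/3503) = sqrt(2863117499)/3503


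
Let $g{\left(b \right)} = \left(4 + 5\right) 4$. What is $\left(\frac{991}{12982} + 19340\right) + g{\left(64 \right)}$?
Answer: $\frac{251540223}{12982} \approx 19376.0$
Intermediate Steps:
$g{\left(b \right)} = 36$ ($g{\left(b \right)} = 9 \cdot 4 = 36$)
$\left(\frac{991}{12982} + 19340\right) + g{\left(64 \right)} = \left(\frac{991}{12982} + 19340\right) + 36 = \frac{251072871}{12982} + 36 = \frac{251540223}{12982}$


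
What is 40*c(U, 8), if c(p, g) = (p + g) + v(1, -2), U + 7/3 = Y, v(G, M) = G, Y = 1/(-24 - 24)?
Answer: 1595/6 ≈ 265.83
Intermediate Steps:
Y = -1/48 (Y = 1/(-48) = -1/48 ≈ -0.020833)
U = -113/48 (U = -7/3 - 1/48 = -113/48 ≈ -2.3542)
c(p, g) = 1 + g + p (c(p, g) = (p + g) + 1 = (g + p) + 1 = 1 + g + p)
40*c(U, 8) = 40*(1 + 8 - 113/48) = 40*(319/48) = 1595/6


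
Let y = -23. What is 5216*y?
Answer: -119968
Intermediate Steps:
5216*y = 5216*(-23) = -119968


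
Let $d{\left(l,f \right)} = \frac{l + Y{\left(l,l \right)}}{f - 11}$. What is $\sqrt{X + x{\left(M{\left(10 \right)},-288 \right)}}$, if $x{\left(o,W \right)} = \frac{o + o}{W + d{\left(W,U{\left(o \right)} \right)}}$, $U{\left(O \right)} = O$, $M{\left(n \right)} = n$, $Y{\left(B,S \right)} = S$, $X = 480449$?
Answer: $\frac{\sqrt{69184666}}{12} \approx 693.14$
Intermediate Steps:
$d{\left(l,f \right)} = \frac{2 l}{-11 + f}$ ($d{\left(l,f \right)} = \frac{l + l}{f - 11} = \frac{2 l}{-11 + f}$)
$x{\left(o,W \right)} = \frac{2 o}{W + \frac{2 W}{-11 + o}}$ ($x{\left(o,W \right)} = \frac{o + o}{W + \frac{2 W}{-11 + o}} = \frac{2 o}{W + \frac{2 W}{-11 + o}}$)
$\sqrt{X + x{\left(M{\left(10 \right)},-288 \right)}} = \sqrt{480449 + 2 \cdot 10 \frac{1}{-288} \frac{1}{-9 + 10} \left(-11 + 10\right)} = \sqrt{480449 + 2 \cdot 10 \left(- \frac{1}{288}\right) 1^{-1} \left(-1\right)} = \sqrt{480449 + 2 \cdot 10 \left(- \frac{1}{288}\right) 1 \left(-1\right)} = \sqrt{480449 + \frac{5}{72}} = \sqrt{\frac{34592333}{72}} = \frac{\sqrt{69184666}}{12}$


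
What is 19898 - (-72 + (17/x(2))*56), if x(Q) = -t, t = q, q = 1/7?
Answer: 26634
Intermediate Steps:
q = 1/7 ≈ 0.14286
t = 1/7 ≈ 0.14286
x(Q) = -1/7 (x(Q) = -1*1/7 = -1/7)
19898 - (-72 + (17/x(2))*56) = 19898 - (-72 + (17/(-1/7))*56) = 19898 - (-72 + (17*(-7))*56) = 19898 - (-72 - 119*56) = 19898 - (-72 - 6664) = 19898 - 1*(-6736) = 19898 + 6736 = 26634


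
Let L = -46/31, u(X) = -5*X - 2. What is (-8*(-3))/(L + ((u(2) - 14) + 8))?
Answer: -186/151 ≈ -1.2318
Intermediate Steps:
u(X) = -2 - 5*X
L = -46/31 (L = -46*1/31 = -46/31 ≈ -1.4839)
(-8*(-3))/(L + ((u(2) - 14) + 8)) = (-8*(-3))/(-46/31 + (((-2 - 5*2) - 14) + 8)) = 24/(-46/31 + (((-2 - 10) - 14) + 8)) = 24/(-46/31 + ((-12 - 14) + 8)) = 24/(-46/31 + (-26 + 8)) = 24/(-46/31 - 18) = 24/(-604/31) = 24*(-31/604) = -186/151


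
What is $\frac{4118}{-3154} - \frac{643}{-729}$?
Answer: $- \frac{487000}{1149633} \approx -0.42361$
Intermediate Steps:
$\frac{4118}{-3154} - \frac{643}{-729} = 4118 \left(- \frac{1}{3154}\right) - - \frac{643}{729} = - \frac{2059}{1577} + \frac{643}{729} = - \frac{487000}{1149633}$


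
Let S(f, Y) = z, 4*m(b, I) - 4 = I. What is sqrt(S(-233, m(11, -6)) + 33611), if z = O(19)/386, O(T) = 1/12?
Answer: sqrt(180284565174)/2316 ≈ 183.33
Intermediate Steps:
m(b, I) = 1 + I/4
O(T) = 1/12
z = 1/4632 (z = (1/12)/386 = (1/12)*(1/386) = 1/4632 ≈ 0.00021589)
S(f, Y) = 1/4632
sqrt(S(-233, m(11, -6)) + 33611) = sqrt(1/4632 + 33611) = sqrt(155686153/4632) = sqrt(180284565174)/2316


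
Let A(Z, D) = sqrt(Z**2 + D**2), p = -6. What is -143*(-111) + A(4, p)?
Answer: 15873 + 2*sqrt(13) ≈ 15880.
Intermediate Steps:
A(Z, D) = sqrt(D**2 + Z**2)
-143*(-111) + A(4, p) = -143*(-111) + sqrt((-6)**2 + 4**2) = 15873 + sqrt(36 + 16) = 15873 + sqrt(52) = 15873 + 2*sqrt(13)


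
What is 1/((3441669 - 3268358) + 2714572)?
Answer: 1/2887883 ≈ 3.4627e-7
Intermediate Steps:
1/((3441669 - 3268358) + 2714572) = 1/(173311 + 2714572) = 1/2887883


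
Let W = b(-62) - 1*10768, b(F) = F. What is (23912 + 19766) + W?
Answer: 32848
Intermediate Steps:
W = -10830 (W = -62 - 1*10768 = -62 - 10768 = -10830)
(23912 + 19766) + W = (23912 + 19766) - 10830 = 43678 - 10830 = 32848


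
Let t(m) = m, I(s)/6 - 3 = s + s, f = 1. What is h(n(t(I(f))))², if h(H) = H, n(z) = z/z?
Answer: 1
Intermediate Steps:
I(s) = 18 + 12*s (I(s) = 18 + 6*(s + s) = 18 + 6*(2*s) = 18 + 12*s)
n(z) = 1
h(n(t(I(f))))² = 1² = 1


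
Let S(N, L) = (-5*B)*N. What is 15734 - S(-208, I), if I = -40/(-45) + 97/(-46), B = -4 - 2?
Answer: 21974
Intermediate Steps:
B = -6
I = -505/414 (I = -40*(-1/45) + 97*(-1/46) = 8/9 - 97/46 = -505/414 ≈ -1.2198)
S(N, L) = 30*N (S(N, L) = (-5*(-6))*N = 30*N)
15734 - S(-208, I) = 15734 - 30*(-208) = 15734 - 1*(-6240) = 15734 + 6240 = 21974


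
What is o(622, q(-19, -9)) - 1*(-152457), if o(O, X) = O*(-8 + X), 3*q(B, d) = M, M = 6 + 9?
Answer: 150591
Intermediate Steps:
M = 15
q(B, d) = 5 (q(B, d) = (⅓)*15 = 5)
o(622, q(-19, -9)) - 1*(-152457) = 622*(-8 + 5) - 1*(-152457) = 622*(-3) + 152457 = -1866 + 152457 = 150591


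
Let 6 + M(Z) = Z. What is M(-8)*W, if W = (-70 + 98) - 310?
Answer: 3948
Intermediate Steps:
M(Z) = -6 + Z
W = -282 (W = 28 - 310 = -282)
M(-8)*W = (-6 - 8)*(-282) = -14*(-282) = 3948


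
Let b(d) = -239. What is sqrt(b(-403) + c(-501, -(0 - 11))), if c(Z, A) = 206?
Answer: I*sqrt(33) ≈ 5.7446*I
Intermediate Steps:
sqrt(b(-403) + c(-501, -(0 - 11))) = sqrt(-239 + 206) = sqrt(-33) = I*sqrt(33)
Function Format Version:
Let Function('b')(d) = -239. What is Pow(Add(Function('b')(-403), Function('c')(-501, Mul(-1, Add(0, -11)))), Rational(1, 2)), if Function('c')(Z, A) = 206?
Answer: Mul(I, Pow(33, Rational(1, 2))) ≈ Mul(5.7446, I)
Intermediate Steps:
Pow(Add(Function('b')(-403), Function('c')(-501, Mul(-1, Add(0, -11)))), Rational(1, 2)) = Pow(Add(-239, 206), Rational(1, 2)) = Pow(-33, Rational(1, 2)) = Mul(I, Pow(33, Rational(1, 2)))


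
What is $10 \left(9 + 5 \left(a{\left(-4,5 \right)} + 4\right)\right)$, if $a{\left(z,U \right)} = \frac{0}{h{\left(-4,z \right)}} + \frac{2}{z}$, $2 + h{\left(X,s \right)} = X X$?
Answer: $265$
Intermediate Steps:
$h{\left(X,s \right)} = -2 + X^{2}$ ($h{\left(X,s \right)} = -2 + X X = -2 + X^{2}$)
$a{\left(z,U \right)} = \frac{2}{z}$ ($a{\left(z,U \right)} = \frac{0}{-2 + \left(-4\right)^{2}} + \frac{2}{z} = \frac{0}{-2 + 16} + \frac{2}{z} = \frac{0}{14} + \frac{2}{z} = 0 \cdot \frac{1}{14} + \frac{2}{z} = 0 + \frac{2}{z} = \frac{2}{z}$)
$10 \left(9 + 5 \left(a{\left(-4,5 \right)} + 4\right)\right) = 10 \left(9 + 5 \left(\frac{2}{-4} + 4\right)\right) = 10 \left(9 + 5 \left(2 \left(- \frac{1}{4}\right) + 4\right)\right) = 10 \left(9 + 5 \left(- \frac{1}{2} + 4\right)\right) = 10 \left(9 + 5 \cdot \frac{7}{2}\right) = 10 \left(9 + \frac{35}{2}\right) = 10 \cdot \frac{53}{2} = 265$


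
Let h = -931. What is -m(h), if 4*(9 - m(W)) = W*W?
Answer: 866725/4 ≈ 2.1668e+5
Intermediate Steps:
m(W) = 9 - W²/4 (m(W) = 9 - W*W/4 = 9 - W²/4)
-m(h) = -(9 - ¼*(-931)²) = -(9 - ¼*866761) = -(9 - 866761/4) = -1*(-866725/4) = 866725/4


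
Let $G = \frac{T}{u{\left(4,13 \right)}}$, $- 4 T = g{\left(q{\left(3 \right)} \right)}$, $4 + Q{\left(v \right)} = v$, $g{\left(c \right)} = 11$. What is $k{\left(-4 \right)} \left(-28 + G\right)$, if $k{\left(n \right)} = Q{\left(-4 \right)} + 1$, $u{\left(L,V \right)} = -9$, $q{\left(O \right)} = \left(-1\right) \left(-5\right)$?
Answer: $\frac{6979}{36} \approx 193.86$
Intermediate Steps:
$q{\left(O \right)} = 5$
$Q{\left(v \right)} = -4 + v$
$T = - \frac{11}{4}$ ($T = \left(- \frac{1}{4}\right) 11 = - \frac{11}{4} \approx -2.75$)
$G = \frac{11}{36}$ ($G = - \frac{11}{4 \left(-9\right)} = \left(- \frac{11}{4}\right) \left(- \frac{1}{9}\right) = \frac{11}{36} \approx 0.30556$)
$k{\left(n \right)} = -7$ ($k{\left(n \right)} = \left(-4 - 4\right) + 1 = -8 + 1 = -7$)
$k{\left(-4 \right)} \left(-28 + G\right) = - 7 \left(-28 + \frac{11}{36}\right) = \left(-7\right) \left(- \frac{997}{36}\right) = \frac{6979}{36}$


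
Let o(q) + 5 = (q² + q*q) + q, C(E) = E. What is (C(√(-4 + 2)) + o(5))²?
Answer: (50 + I*√2)² ≈ 2498.0 + 141.42*I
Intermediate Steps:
o(q) = -5 + q + 2*q² (o(q) = -5 + ((q² + q*q) + q) = -5 + ((q² + q²) + q) = -5 + (2*q² + q) = -5 + (q + 2*q²) = -5 + q + 2*q²)
(C(√(-4 + 2)) + o(5))² = (√(-4 + 2) + (-5 + 5 + 2*5²))² = (√(-2) + (-5 + 5 + 2*25))² = (I*√2 + (-5 + 5 + 50))² = (I*√2 + 50)² = (50 + I*√2)²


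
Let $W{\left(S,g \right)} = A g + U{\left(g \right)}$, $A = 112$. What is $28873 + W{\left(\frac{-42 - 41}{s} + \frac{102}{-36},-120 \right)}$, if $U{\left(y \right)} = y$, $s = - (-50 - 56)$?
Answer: $15313$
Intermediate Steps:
$s = 106$ ($s = - (-50 - 56) = \left(-1\right) \left(-106\right) = 106$)
$W{\left(S,g \right)} = 113 g$ ($W{\left(S,g \right)} = 112 g + g = 113 g$)
$28873 + W{\left(\frac{-42 - 41}{s} + \frac{102}{-36},-120 \right)} = 28873 + 113 \left(-120\right) = 28873 - 13560 = 15313$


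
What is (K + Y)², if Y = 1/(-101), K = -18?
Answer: 3308761/10201 ≈ 324.36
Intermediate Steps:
Y = -1/101 ≈ -0.0099010
(K + Y)² = (-18 - 1/101)² = (-1819/101)² = 3308761/10201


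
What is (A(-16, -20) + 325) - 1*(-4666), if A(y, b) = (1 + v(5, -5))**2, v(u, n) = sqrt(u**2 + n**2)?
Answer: 5042 + 10*sqrt(2) ≈ 5056.1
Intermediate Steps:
v(u, n) = sqrt(n**2 + u**2)
A(y, b) = (1 + 5*sqrt(2))**2 (A(y, b) = (1 + sqrt((-5)**2 + 5**2))**2 = (1 + sqrt(25 + 25))**2 = (1 + sqrt(50))**2 = (1 + 5*sqrt(2))**2)
(A(-16, -20) + 325) - 1*(-4666) = ((51 + 10*sqrt(2)) + 325) - 1*(-4666) = (376 + 10*sqrt(2)) + 4666 = 5042 + 10*sqrt(2)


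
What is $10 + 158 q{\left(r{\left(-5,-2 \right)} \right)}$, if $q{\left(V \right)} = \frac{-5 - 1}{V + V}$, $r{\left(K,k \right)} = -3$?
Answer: $168$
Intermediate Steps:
$q{\left(V \right)} = - \frac{3}{V}$ ($q{\left(V \right)} = - \frac{6}{2 V} = - 6 \frac{1}{2 V} = - \frac{3}{V}$)
$10 + 158 q{\left(r{\left(-5,-2 \right)} \right)} = 10 + 158 \left(- \frac{3}{-3}\right) = 10 + 158 \left(\left(-3\right) \left(- \frac{1}{3}\right)\right) = 10 + 158 \cdot 1 = 10 + 158 = 168$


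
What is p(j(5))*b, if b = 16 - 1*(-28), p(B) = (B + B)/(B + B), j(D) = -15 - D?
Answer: 44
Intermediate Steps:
p(B) = 1 (p(B) = (2*B)/((2*B)) = (2*B)*(1/(2*B)) = 1)
b = 44 (b = 16 + 28 = 44)
p(j(5))*b = 1*44 = 44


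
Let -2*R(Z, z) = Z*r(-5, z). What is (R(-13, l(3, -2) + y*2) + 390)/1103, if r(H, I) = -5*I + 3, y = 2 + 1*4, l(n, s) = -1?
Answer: 52/1103 ≈ 0.047144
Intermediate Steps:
y = 6 (y = 2 + 4 = 6)
r(H, I) = 3 - 5*I
R(Z, z) = -Z*(3 - 5*z)/2
(R(-13, l(3, -2) + y*2) + 390)/1103 = ((½)*(-13)*(-3 + 5*(-1 + 6*2)) + 390)/1103 = ((½)*(-13)*(-3 + 5*(-1 + 12)) + 390)/1103 = ((½)*(-13)*(-3 + 5*11) + 390)/1103 = ((½)*(-13)*(-3 + 55) + 390)/1103 = ((½)*(-13)*52 + 390)/1103 = (-338 + 390)/1103 = (1/1103)*52 = 52/1103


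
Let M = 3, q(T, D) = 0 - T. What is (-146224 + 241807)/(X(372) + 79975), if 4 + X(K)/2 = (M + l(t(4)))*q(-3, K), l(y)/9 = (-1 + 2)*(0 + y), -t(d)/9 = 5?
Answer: 95583/77555 ≈ 1.2325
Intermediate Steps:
t(d) = -45 (t(d) = -9*5 = -45)
q(T, D) = -T
l(y) = 9*y (l(y) = 9*((-1 + 2)*(0 + y)) = 9*(1*y) = 9*y)
X(K) = -2420 (X(K) = -8 + 2*((3 + 9*(-45))*(-1*(-3))) = -8 + 2*((3 - 405)*3) = -8 + 2*(-402*3) = -8 + 2*(-1206) = -8 - 2412 = -2420)
(-146224 + 241807)/(X(372) + 79975) = (-146224 + 241807)/(-2420 + 79975) = 95583/77555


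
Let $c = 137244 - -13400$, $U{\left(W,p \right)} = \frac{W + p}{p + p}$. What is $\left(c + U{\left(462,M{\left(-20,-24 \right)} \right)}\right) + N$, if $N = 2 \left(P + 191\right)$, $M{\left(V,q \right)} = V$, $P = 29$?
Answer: $\frac{3021459}{20} \approx 1.5107 \cdot 10^{5}$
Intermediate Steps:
$U{\left(W,p \right)} = \frac{W + p}{2 p}$
$N = 440$ ($N = 2 \left(29 + 191\right) = 2 \cdot 220 = 440$)
$c = 150644$ ($c = 137244 + 13400 = 150644$)
$\left(c + U{\left(462,M{\left(-20,-24 \right)} \right)}\right) + N = \left(150644 + \frac{462 - 20}{2 \left(-20\right)}\right) + 440 = \left(150644 + \frac{1}{2} \left(- \frac{1}{20}\right) 442\right) + 440 = \left(150644 - \frac{221}{20}\right) + 440 = \frac{3012659}{20} + 440 = \frac{3021459}{20}$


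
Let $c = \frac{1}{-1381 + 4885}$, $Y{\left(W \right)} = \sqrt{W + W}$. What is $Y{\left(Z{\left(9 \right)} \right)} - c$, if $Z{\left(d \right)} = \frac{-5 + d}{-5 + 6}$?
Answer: $- \frac{1}{3504} + 2 \sqrt{2} \approx 2.8281$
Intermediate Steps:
$Z{\left(d \right)} = -5 + d$ ($Z{\left(d \right)} = \frac{-5 + d}{1} = \left(-5 + d\right) 1 = -5 + d$)
$Y{\left(W \right)} = \sqrt{2} \sqrt{W}$ ($Y{\left(W \right)} = \sqrt{2 W} = \sqrt{2} \sqrt{W}$)
$c = \frac{1}{3504} \approx 0.00028539$
$Y{\left(Z{\left(9 \right)} \right)} - c = \sqrt{2} \sqrt{-5 + 9} - \frac{1}{3504} = \sqrt{2} \sqrt{4} - \frac{1}{3504} = \sqrt{2} \cdot 2 - \frac{1}{3504} = 2 \sqrt{2} - \frac{1}{3504} = - \frac{1}{3504} + 2 \sqrt{2}$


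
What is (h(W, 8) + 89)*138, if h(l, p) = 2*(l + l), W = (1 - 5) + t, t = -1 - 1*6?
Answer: 6210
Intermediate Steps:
t = -7 (t = -1 - 6 = -7)
W = -11 (W = (1 - 5) - 7 = -4 - 7 = -11)
h(l, p) = 4*l (h(l, p) = 2*(2*l) = 4*l)
(h(W, 8) + 89)*138 = (4*(-11) + 89)*138 = (-44 + 89)*138 = 45*138 = 6210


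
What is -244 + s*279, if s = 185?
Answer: 51371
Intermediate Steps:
-244 + s*279 = -244 + 185*279 = -244 + 51615 = 51371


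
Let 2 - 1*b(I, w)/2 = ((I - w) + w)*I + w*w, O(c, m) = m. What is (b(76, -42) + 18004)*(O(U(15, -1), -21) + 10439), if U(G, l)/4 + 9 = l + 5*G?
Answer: 30503904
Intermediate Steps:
U(G, l) = -36 + 4*l + 20*G (U(G, l) = -36 + 4*(l + 5*G) = -36 + (4*l + 20*G) = -36 + 4*l + 20*G)
b(I, w) = 4 - 2*I² - 2*w² (b(I, w) = 4 - 2*(((I - w) + w)*I + w*w) = 4 - 2*(I*I + w²) = 4 - 2*(I² + w²) = 4 + (-2*I² - 2*w²) = 4 - 2*I² - 2*w²)
(b(76, -42) + 18004)*(O(U(15, -1), -21) + 10439) = ((4 - 2*76² - 2*(-42)²) + 18004)*(-21 + 10439) = ((4 - 2*5776 - 2*1764) + 18004)*10418 = ((4 - 11552 - 3528) + 18004)*10418 = (-15076 + 18004)*10418 = 2928*10418 = 30503904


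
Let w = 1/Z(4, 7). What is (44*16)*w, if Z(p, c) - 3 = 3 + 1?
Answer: 704/7 ≈ 100.57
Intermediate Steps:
Z(p, c) = 7 (Z(p, c) = 3 + (3 + 1) = 3 + 4 = 7)
w = ⅐ (w = 1/7 = ⅐ ≈ 0.14286)
(44*16)*w = (44*16)*(⅐) = 704*(⅐) = 704/7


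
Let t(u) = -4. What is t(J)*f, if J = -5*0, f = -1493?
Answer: 5972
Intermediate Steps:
J = 0
t(J)*f = -4*(-1493) = 5972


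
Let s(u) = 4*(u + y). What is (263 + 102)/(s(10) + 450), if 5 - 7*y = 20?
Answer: 511/674 ≈ 0.75816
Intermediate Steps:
y = -15/7 (y = 5/7 - ⅐*20 = 5/7 - 20/7 = -15/7 ≈ -2.1429)
s(u) = -60/7 + 4*u (s(u) = 4*(u - 15/7) = 4*(-15/7 + u) = -60/7 + 4*u)
(263 + 102)/(s(10) + 450) = (263 + 102)/((-60/7 + 4*10) + 450) = 365/((-60/7 + 40) + 450) = 365/(220/7 + 450) = 365/(3370/7) = 365*(7/3370) = 511/674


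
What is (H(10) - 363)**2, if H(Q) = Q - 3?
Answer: 126736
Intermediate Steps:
H(Q) = -3 + Q
(H(10) - 363)**2 = ((-3 + 10) - 363)**2 = (7 - 363)**2 = (-356)**2 = 126736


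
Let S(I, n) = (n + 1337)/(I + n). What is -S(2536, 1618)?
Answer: -2955/4154 ≈ -0.71136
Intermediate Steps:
S(I, n) = (1337 + n)/(I + n)
-S(2536, 1618) = -(1337 + 1618)/(2536 + 1618) = -2955/4154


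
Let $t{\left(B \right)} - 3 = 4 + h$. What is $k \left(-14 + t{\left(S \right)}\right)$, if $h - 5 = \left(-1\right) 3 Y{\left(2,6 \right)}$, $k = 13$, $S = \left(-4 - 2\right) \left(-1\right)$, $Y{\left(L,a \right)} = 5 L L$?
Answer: $-806$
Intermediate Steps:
$Y{\left(L,a \right)} = 5 L^{2}$
$S = 6$ ($S = \left(-6\right) \left(-1\right) = 6$)
$h = -55$ ($h = 5 + \left(-1\right) 3 \cdot 5 \cdot 2^{2} = 5 - 3 \cdot 5 \cdot 4 = 5 - 60 = -55$)
$t{\left(B \right)} = -48$ ($t{\left(B \right)} = 3 + \left(4 - 55\right) = 3 - 51 = -48$)
$k \left(-14 + t{\left(S \right)}\right) = 13 \left(-14 - 48\right) = 13 \left(-62\right) = -806$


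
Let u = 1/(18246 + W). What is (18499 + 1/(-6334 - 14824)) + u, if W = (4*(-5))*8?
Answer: 1769723429371/95665897 ≈ 18499.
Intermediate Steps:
W = -160 (W = -20*8 = -160)
u = 1/18086 (u = 1/(18246 - 160) = 1/18086 ≈ 5.5291e-5)
(18499 + 1/(-6334 - 14824)) + u = (18499 + 1/(-6334 - 14824)) + 1/18086 = (18499 + 1/(-21158)) + 1/18086 = (18499 - 1/21158) + 1/18086 = 391401841/21158 + 1/18086 = 1769723429371/95665897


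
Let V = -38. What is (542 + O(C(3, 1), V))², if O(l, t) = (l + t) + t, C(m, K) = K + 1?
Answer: 219024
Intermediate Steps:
C(m, K) = 1 + K
O(l, t) = l + 2*t
(542 + O(C(3, 1), V))² = (542 + ((1 + 1) + 2*(-38)))² = (542 + (2 - 76))² = (542 - 74)² = 468² = 219024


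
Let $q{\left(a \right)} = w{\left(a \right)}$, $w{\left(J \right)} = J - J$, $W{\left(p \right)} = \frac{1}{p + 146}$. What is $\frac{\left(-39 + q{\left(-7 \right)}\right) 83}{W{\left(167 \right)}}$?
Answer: $-1013181$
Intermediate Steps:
$W{\left(p \right)} = \frac{1}{146 + p}$
$w{\left(J \right)} = 0$
$q{\left(a \right)} = 0$
$\frac{\left(-39 + q{\left(-7 \right)}\right) 83}{W{\left(167 \right)}} = \frac{\left(-39 + 0\right) 83}{\frac{1}{146 + 167}} = \frac{\left(-39\right) 83}{\frac{1}{313}} = - 3237 \frac{1}{\frac{1}{313}} = \left(-3237\right) 313 = -1013181$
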